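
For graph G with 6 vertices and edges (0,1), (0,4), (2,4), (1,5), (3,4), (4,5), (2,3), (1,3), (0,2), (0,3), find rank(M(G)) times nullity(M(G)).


r(M) = |V| - c = 6 - 1 = 5.
nullity = |E| - r(M) = 10 - 5 = 5.
Product = 5 * 5 = 25.

25


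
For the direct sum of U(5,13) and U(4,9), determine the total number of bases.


Bases of a direct sum M1 + M2: |B| = |B(M1)| * |B(M2)|.
|B(U(5,13))| = C(13,5) = 1287.
|B(U(4,9))| = C(9,4) = 126.
Total bases = 1287 * 126 = 162162.

162162


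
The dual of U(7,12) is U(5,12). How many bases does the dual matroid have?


The dual of U(r,n) is U(n-r, n) = U(5,12).
Bases of U(5,12) are all (5)-element subsets.
|B(M*)| = C(12,5) = 792.

792


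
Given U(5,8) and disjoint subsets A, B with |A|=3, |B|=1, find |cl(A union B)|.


|A union B| = 3 + 1 = 4 (disjoint).
In U(5,8), cl(S) = S if |S| < 5, else cl(S) = E.
Since 4 < 5, cl(A union B) = A union B.
|cl(A union B)| = 4.

4


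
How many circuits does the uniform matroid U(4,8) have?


In U(4,8), circuits are the (5)-element subsets.
Any set of 5 elements is dependent, and removing any one element gives
an independent set of size 4, so it is a minimal dependent set.
Number of circuits = C(8,5) = 8! / (5! * 3!) = 56.

56


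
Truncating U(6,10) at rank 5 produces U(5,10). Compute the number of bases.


Truncating U(6,10) to rank 5 gives U(5,10).
Bases of U(5,10) are all 5-element subsets of 10 elements.
Number of bases = C(10,5) = 252.

252


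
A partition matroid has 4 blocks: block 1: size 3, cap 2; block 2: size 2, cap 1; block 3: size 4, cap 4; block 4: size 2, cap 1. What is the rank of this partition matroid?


Rank of a partition matroid = sum of min(|Si|, ci) for each block.
= min(3,2) + min(2,1) + min(4,4) + min(2,1)
= 2 + 1 + 4 + 1
= 8.

8


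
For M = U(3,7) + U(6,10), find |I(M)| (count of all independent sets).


For a direct sum, |I(M1+M2)| = |I(M1)| * |I(M2)|.
|I(U(3,7))| = sum C(7,k) for k=0..3 = 64.
|I(U(6,10))| = sum C(10,k) for k=0..6 = 848.
Total = 64 * 848 = 54272.

54272


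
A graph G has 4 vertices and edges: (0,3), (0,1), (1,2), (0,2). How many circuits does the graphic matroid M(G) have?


A circuit in a graphic matroid = edge set of a simple cycle.
G has 4 vertices and 4 edges.
Enumerating all minimal edge subsets forming cycles...
Total circuits found: 1.

1


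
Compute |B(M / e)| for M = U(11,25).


Contracting e from U(11,25) gives U(10,24).
Bases of U(10,24) = C(24,10) = 24! / (10! * 14!) = 1961256.

1961256


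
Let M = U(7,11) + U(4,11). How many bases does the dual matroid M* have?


(M1+M2)* = M1* + M2*.
M1* = U(4,11), bases: C(11,4) = 330.
M2* = U(7,11), bases: C(11,7) = 330.
|B(M*)| = 330 * 330 = 108900.

108900


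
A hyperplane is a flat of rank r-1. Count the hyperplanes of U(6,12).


Hyperplanes of U(6,12) are flats of rank 5.
In a uniform matroid, these are exactly the (5)-element subsets.
Count = C(12,5) = 792.

792


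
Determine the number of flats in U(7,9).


Flats of U(7,9): every subset of size < 7 is a flat, plus E itself.
Count = (9 choose 0) + (9 choose 1) + (9 choose 2) + (9 choose 3) + (9 choose 4) + (9 choose 5) + (9 choose 6) + 1
     = 1 + 9 + 36 + 84 + 126 + 126 + 84 + 1
     = 467.

467


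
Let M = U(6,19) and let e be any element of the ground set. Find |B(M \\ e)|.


Deleting e from U(6,19) gives U(6,18) since n > r.
Bases of U(6,18) = C(18,6) = 18564.

18564


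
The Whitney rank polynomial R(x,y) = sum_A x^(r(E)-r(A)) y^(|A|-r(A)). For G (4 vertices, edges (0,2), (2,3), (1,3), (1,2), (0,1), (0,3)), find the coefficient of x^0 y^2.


R(x,y) = sum over A in 2^E of x^(r(E)-r(A)) * y^(|A|-r(A)).
G has 4 vertices, 6 edges. r(E) = 3.
Enumerate all 2^6 = 64 subsets.
Count subsets with r(E)-r(A)=0 and |A|-r(A)=2: 6.

6


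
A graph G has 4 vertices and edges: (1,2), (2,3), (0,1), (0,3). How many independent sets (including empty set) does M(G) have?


An independent set in a graphic matroid is an acyclic edge subset.
G has 4 vertices and 4 edges.
Enumerate all 2^4 = 16 subsets, checking for acyclicity.
Total independent sets = 15.

15


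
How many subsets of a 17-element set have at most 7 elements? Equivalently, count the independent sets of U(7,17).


Independent sets of U(7,17) are all subsets of size <= 7.
Count = C(17,0) + C(17,1) + C(17,2) + C(17,3) + C(17,4) + C(17,5) + C(17,6) + C(17,7)
     = 1 + 17 + 136 + 680 + 2380 + 6188 + 12376 + 19448
     = 41226.

41226


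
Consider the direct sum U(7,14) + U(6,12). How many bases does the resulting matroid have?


Bases of a direct sum M1 + M2: |B| = |B(M1)| * |B(M2)|.
|B(U(7,14))| = C(14,7) = 3432.
|B(U(6,12))| = C(12,6) = 924.
Total bases = 3432 * 924 = 3171168.

3171168


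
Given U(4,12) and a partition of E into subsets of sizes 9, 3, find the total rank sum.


r(Ai) = min(|Ai|, 4) for each part.
Sum = min(9,4) + min(3,4)
    = 4 + 3
    = 7.

7


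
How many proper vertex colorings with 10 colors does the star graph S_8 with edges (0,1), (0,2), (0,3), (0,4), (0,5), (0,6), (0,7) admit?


P(tree, k) = k * (k-1)^(7) for any tree on 8 vertices.
P(10) = 10 * 9^7 = 10 * 4782969 = 47829690.

47829690


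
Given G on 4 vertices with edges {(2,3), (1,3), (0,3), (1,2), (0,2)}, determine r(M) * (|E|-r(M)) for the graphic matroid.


r(M) = |V| - c = 4 - 1 = 3.
nullity = |E| - r(M) = 5 - 3 = 2.
Product = 3 * 2 = 6.

6


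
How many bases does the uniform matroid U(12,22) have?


Bases of U(12,22) are all 12-element subsets of the 22-element ground set.
Number of bases = C(22,12).
C(22,12) = 646646.

646646


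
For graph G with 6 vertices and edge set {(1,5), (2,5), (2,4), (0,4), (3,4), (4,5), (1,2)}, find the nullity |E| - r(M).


Cycle rank (nullity) = |E| - r(M) = |E| - (|V| - c).
|E| = 7, |V| = 6, c = 1.
Nullity = 7 - (6 - 1) = 7 - 5 = 2.

2


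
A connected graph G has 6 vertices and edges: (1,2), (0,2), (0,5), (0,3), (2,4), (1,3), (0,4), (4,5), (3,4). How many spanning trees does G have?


By Kirchhoff's matrix tree theorem, the number of spanning trees equals
the determinant of any cofactor of the Laplacian matrix L.
G has 6 vertices and 9 edges.
Computing the (5 x 5) cofactor determinant gives 60.

60


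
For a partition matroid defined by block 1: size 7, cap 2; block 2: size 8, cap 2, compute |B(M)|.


A basis picks exactly ci elements from block i.
Number of bases = product of C(|Si|, ci).
= C(7,2) * C(8,2)
= 21 * 28
= 588.

588


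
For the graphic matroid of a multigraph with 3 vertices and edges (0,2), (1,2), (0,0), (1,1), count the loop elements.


In a graphic matroid, a loop is a self-loop edge (u,u) with rank 0.
Examining all 4 edges for self-loops...
Self-loops found: (0,0), (1,1)
Number of loops = 2.

2


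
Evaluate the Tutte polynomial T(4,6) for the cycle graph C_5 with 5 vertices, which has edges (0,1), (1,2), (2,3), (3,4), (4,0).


T(C_5; x,y) = x + x^2 + ... + x^(4) + y.
T(4,6) = 4^1 + 4^2 + 4^3 + 4^4 + 6
= 4 + 16 + 64 + 256 + 6
= 346.

346


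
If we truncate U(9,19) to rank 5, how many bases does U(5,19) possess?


Truncating U(9,19) to rank 5 gives U(5,19).
Bases of U(5,19) are all 5-element subsets of 19 elements.
Number of bases = (19 choose 5) = 11628.

11628


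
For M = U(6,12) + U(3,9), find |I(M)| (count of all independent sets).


For a direct sum, |I(M1+M2)| = |I(M1)| * |I(M2)|.
|I(U(6,12))| = sum C(12,k) for k=0..6 = 2510.
|I(U(3,9))| = sum C(9,k) for k=0..3 = 130.
Total = 2510 * 130 = 326300.

326300


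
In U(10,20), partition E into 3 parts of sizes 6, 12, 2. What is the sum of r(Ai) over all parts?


r(Ai) = min(|Ai|, 10) for each part.
Sum = min(6,10) + min(12,10) + min(2,10)
    = 6 + 10 + 2
    = 18.

18


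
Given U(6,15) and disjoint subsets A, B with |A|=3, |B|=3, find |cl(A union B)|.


|A union B| = 3 + 3 = 6 (disjoint).
In U(6,15), cl(S) = S if |S| < 6, else cl(S) = E.
Since 6 >= 6, cl(A union B) = E.
|cl(A union B)| = 15.

15


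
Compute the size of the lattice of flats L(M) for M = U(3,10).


Flats of U(3,10): every subset of size < 3 is a flat, plus E itself.
Count = C(10,0) + C(10,1) + C(10,2) + 1
     = 1 + 10 + 45 + 1
     = 57.

57


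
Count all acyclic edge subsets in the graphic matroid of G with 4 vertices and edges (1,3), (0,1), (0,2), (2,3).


An independent set in a graphic matroid is an acyclic edge subset.
G has 4 vertices and 4 edges.
Enumerate all 2^4 = 16 subsets, checking for acyclicity.
Total independent sets = 15.

15


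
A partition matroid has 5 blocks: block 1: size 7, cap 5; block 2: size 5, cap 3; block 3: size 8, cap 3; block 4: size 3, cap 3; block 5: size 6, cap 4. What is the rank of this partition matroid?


Rank of a partition matroid = sum of min(|Si|, ci) for each block.
= min(7,5) + min(5,3) + min(8,3) + min(3,3) + min(6,4)
= 5 + 3 + 3 + 3 + 4
= 18.

18


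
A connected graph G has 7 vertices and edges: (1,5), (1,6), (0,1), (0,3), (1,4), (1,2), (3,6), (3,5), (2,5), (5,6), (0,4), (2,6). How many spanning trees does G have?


By Kirchhoff's matrix tree theorem, the number of spanning trees equals
the determinant of any cofactor of the Laplacian matrix L.
G has 7 vertices and 12 edges.
Computing the (6 x 6) cofactor determinant gives 305.

305


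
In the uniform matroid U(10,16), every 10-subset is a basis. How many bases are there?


Bases of U(10,16) are all 10-element subsets of the 16-element ground set.
Number of bases = C(16,10).
C(16,10) = 8008.

8008


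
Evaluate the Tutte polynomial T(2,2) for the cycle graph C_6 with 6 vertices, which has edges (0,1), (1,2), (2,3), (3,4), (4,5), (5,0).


T(C_6; x,y) = x + x^2 + ... + x^(5) + y.
T(2,2) = 2^1 + 2^2 + 2^3 + 2^4 + 2^5 + 2
= 2 + 4 + 8 + 16 + 32 + 2
= 64.

64


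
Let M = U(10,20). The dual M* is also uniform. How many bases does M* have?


The dual of U(r,n) is U(n-r, n) = U(10,20).
Bases of U(10,20) are all (10)-element subsets.
|B(M*)| = C(20,10) = 20! / (10! * 10!) = 184756.

184756


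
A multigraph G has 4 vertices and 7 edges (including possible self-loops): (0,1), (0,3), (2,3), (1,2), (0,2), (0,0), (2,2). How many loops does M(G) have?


In a graphic matroid, a loop is a self-loop edge (u,u) with rank 0.
Examining all 7 edges for self-loops...
Self-loops found: (0,0), (2,2)
Number of loops = 2.

2


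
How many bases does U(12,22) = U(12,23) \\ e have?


Deleting e from U(12,23) gives U(12,22) since n > r.
Bases of U(12,22) = (22 choose 12) = 646646.

646646


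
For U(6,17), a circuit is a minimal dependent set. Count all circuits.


In U(6,17), circuits are the (7)-element subsets.
Any set of 7 elements is dependent, and removing any one element gives
an independent set of size 6, so it is a minimal dependent set.
Number of circuits = C(17,7) = 19448.

19448


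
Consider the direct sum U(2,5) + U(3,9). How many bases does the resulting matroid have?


Bases of a direct sum M1 + M2: |B| = |B(M1)| * |B(M2)|.
|B(U(2,5))| = C(5,2) = 10.
|B(U(3,9))| = C(9,3) = 84.
Total bases = 10 * 84 = 840.

840


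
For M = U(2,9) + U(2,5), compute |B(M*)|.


(M1+M2)* = M1* + M2*.
M1* = U(7,9), bases: C(9,7) = 36.
M2* = U(3,5), bases: C(5,3) = 10.
|B(M*)| = 36 * 10 = 360.

360


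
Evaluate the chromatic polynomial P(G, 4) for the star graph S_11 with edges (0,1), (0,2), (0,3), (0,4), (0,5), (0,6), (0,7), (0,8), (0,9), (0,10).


P(tree, k) = k * (k-1)^(10) for any tree on 11 vertices.
P(4) = 4 * 3^10 = 4 * 59049 = 236196.

236196


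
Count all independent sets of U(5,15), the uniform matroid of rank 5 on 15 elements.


Independent sets of U(5,15) are all subsets of size <= 5.
Count = (15 choose 0) + (15 choose 1) + (15 choose 2) + (15 choose 3) + (15 choose 4) + (15 choose 5)
     = 1 + 15 + 105 + 455 + 1365 + 3003
     = 4944.

4944


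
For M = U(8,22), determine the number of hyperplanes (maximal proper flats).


Hyperplanes of U(8,22) are flats of rank 7.
In a uniform matroid, these are exactly the (7)-element subsets.
Count = (22 choose 7) = 170544.

170544


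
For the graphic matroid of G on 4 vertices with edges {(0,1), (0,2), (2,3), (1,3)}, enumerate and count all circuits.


A circuit in a graphic matroid = edge set of a simple cycle.
G has 4 vertices and 4 edges.
Enumerating all minimal edge subsets forming cycles...
Total circuits found: 1.

1


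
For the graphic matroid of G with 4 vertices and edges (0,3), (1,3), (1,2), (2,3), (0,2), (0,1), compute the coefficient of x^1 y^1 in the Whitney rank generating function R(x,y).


R(x,y) = sum over A in 2^E of x^(r(E)-r(A)) * y^(|A|-r(A)).
G has 4 vertices, 6 edges. r(E) = 3.
Enumerate all 2^6 = 64 subsets.
Count subsets with r(E)-r(A)=1 and |A|-r(A)=1: 4.

4


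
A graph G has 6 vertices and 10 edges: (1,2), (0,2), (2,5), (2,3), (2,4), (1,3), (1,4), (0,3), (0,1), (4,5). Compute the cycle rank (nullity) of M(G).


Cycle rank (nullity) = |E| - r(M) = |E| - (|V| - c).
|E| = 10, |V| = 6, c = 1.
Nullity = 10 - (6 - 1) = 10 - 5 = 5.

5


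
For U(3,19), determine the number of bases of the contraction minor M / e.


Contracting e from U(3,19) gives U(2,18).
Bases of U(2,18) = (18 choose 2) = 153.

153


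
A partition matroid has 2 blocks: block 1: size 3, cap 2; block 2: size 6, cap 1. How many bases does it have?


A basis picks exactly ci elements from block i.
Number of bases = product of C(|Si|, ci).
= C(3,2) * C(6,1)
= 3 * 6
= 18.

18


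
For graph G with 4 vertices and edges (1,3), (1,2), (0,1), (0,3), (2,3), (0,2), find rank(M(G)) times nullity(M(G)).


r(M) = |V| - c = 4 - 1 = 3.
nullity = |E| - r(M) = 6 - 3 = 3.
Product = 3 * 3 = 9.

9


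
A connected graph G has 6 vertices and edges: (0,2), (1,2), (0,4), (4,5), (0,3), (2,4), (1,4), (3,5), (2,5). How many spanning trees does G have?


By Kirchhoff's matrix tree theorem, the number of spanning trees equals
the determinant of any cofactor of the Laplacian matrix L.
G has 6 vertices and 9 edges.
Computing the (5 x 5) cofactor determinant gives 60.

60


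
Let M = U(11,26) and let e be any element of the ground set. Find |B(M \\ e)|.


Deleting e from U(11,26) gives U(11,25) since n > r.
Bases of U(11,25) = C(25,11) = 25! / (11! * 14!) = 4457400.

4457400


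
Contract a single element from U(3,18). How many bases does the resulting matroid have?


Contracting e from U(3,18) gives U(2,17).
Bases of U(2,17) = C(17,2) = (17 * 16) / (1 * 2) = 136.

136


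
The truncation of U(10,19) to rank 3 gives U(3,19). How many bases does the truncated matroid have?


Truncating U(10,19) to rank 3 gives U(3,19).
Bases of U(3,19) are all 3-element subsets of 19 elements.
Number of bases = C(19,3) = (19 * 18 * 17) / (1 * 2 * 3) = 969.

969


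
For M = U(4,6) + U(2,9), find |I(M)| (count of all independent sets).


For a direct sum, |I(M1+M2)| = |I(M1)| * |I(M2)|.
|I(U(4,6))| = sum C(6,k) for k=0..4 = 57.
|I(U(2,9))| = sum C(9,k) for k=0..2 = 46.
Total = 57 * 46 = 2622.

2622


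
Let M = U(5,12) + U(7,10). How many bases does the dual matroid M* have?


(M1+M2)* = M1* + M2*.
M1* = U(7,12), bases: C(12,7) = 792.
M2* = U(3,10), bases: C(10,3) = 120.
|B(M*)| = 792 * 120 = 95040.

95040


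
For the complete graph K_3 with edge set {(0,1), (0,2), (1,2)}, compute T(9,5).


T(K_3; x,y) = x^2 + x + y.
T(9,5) = 81 + 9 + 5 = 95.

95


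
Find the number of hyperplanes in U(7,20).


Hyperplanes of U(7,20) are flats of rank 6.
In a uniform matroid, these are exactly the (6)-element subsets.
Count = C(20,6) = 20! / (6! * 14!) = 38760.

38760


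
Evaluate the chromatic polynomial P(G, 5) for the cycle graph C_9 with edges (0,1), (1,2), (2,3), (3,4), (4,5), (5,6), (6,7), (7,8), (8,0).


P(C_9, k) = (k-1)^9 + (-1)^9*(k-1).
P(5) = (4)^9 - 4
= 262144 - 4 = 262140.

262140


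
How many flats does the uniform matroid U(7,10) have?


Flats of U(7,10): every subset of size < 7 is a flat, plus E itself.
Count = C(10,0) + C(10,1) + C(10,2) + C(10,3) + C(10,4) + C(10,5) + C(10,6) + 1
     = 1 + 10 + 45 + 120 + 210 + 252 + 210 + 1
     = 849.

849


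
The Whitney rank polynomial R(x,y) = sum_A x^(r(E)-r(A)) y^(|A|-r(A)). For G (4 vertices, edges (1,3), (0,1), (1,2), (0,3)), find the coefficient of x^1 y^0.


R(x,y) = sum over A in 2^E of x^(r(E)-r(A)) * y^(|A|-r(A)).
G has 4 vertices, 4 edges. r(E) = 3.
Enumerate all 2^4 = 16 subsets.
Count subsets with r(E)-r(A)=1 and |A|-r(A)=0: 6.

6


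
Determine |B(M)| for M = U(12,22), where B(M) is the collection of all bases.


Bases of U(12,22) are all 12-element subsets of the 22-element ground set.
Number of bases = C(22,12).
(22 choose 12) = 646646.

646646


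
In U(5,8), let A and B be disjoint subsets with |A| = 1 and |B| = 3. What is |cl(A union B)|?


|A union B| = 1 + 3 = 4 (disjoint).
In U(5,8), cl(S) = S if |S| < 5, else cl(S) = E.
Since 4 < 5, cl(A union B) = A union B.
|cl(A union B)| = 4.

4


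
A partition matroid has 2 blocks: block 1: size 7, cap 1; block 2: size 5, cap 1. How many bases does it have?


A basis picks exactly ci elements from block i.
Number of bases = product of C(|Si|, ci).
= C(7,1) * C(5,1)
= 7 * 5
= 35.

35


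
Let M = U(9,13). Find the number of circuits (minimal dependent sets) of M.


In U(9,13), circuits are the (10)-element subsets.
Any set of 10 elements is dependent, and removing any one element gives
an independent set of size 9, so it is a minimal dependent set.
Number of circuits = (13 choose 10) = 286.

286


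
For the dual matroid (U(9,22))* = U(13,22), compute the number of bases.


The dual of U(r,n) is U(n-r, n) = U(13,22).
Bases of U(13,22) are all (13)-element subsets.
|B(M*)| = C(22,13) = 497420.

497420


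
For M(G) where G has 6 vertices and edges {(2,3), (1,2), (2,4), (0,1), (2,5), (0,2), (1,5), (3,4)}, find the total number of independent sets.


An independent set in a graphic matroid is an acyclic edge subset.
G has 6 vertices and 8 edges.
Enumerate all 2^8 = 256 subsets, checking for acyclicity.
Total independent sets = 168.

168


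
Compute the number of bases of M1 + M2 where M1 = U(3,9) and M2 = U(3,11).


Bases of a direct sum M1 + M2: |B| = |B(M1)| * |B(M2)|.
|B(U(3,9))| = C(9,3) = 84.
|B(U(3,11))| = C(11,3) = 165.
Total bases = 84 * 165 = 13860.

13860


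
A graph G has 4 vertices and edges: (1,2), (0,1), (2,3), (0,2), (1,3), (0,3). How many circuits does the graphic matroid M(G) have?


A circuit in a graphic matroid = edge set of a simple cycle.
G has 4 vertices and 6 edges.
Enumerating all minimal edge subsets forming cycles...
Total circuits found: 7.

7


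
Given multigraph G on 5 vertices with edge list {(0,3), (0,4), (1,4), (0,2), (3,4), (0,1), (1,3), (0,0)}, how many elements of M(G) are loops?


In a graphic matroid, a loop is a self-loop edge (u,u) with rank 0.
Examining all 8 edges for self-loops...
Self-loops found: (0,0)
Number of loops = 1.

1


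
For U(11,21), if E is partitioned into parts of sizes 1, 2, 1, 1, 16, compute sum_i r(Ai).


r(Ai) = min(|Ai|, 11) for each part.
Sum = min(1,11) + min(2,11) + min(1,11) + min(1,11) + min(16,11)
    = 1 + 2 + 1 + 1 + 11
    = 16.

16


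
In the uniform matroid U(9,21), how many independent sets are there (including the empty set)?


Independent sets of U(9,21) are all subsets of size <= 9.
Count = C(21,0) + C(21,1) + C(21,2) + C(21,3) + C(21,4) + C(21,5) + C(21,6) + C(21,7) + C(21,8) + C(21,9)
     = 1 + 21 + 210 + 1330 + 5985 + 20349 + 54264 + 116280 + 203490 + 293930
     = 695860.

695860


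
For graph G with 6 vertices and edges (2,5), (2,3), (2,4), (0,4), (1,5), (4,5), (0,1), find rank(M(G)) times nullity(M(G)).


r(M) = |V| - c = 6 - 1 = 5.
nullity = |E| - r(M) = 7 - 5 = 2.
Product = 5 * 2 = 10.

10


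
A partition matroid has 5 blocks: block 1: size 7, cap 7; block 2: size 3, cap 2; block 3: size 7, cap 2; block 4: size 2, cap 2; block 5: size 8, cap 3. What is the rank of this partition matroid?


Rank of a partition matroid = sum of min(|Si|, ci) for each block.
= min(7,7) + min(3,2) + min(7,2) + min(2,2) + min(8,3)
= 7 + 2 + 2 + 2 + 3
= 16.

16


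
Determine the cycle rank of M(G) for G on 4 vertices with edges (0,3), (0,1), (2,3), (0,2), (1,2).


Cycle rank (nullity) = |E| - r(M) = |E| - (|V| - c).
|E| = 5, |V| = 4, c = 1.
Nullity = 5 - (4 - 1) = 5 - 3 = 2.

2


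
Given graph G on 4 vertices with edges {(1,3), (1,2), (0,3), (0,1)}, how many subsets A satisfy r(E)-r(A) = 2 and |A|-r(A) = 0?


R(x,y) = sum over A in 2^E of x^(r(E)-r(A)) * y^(|A|-r(A)).
G has 4 vertices, 4 edges. r(E) = 3.
Enumerate all 2^4 = 16 subsets.
Count subsets with r(E)-r(A)=2 and |A|-r(A)=0: 4.

4


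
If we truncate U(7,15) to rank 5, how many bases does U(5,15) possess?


Truncating U(7,15) to rank 5 gives U(5,15).
Bases of U(5,15) are all 5-element subsets of 15 elements.
Number of bases = C(15,5) = 15! / (5! * 10!) = 3003.

3003


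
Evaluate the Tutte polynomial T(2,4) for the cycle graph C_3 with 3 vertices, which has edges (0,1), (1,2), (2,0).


T(C_3; x,y) = x + x^2 + ... + x^(2) + y.
T(2,4) = 2^1 + 2^2 + 4
= 2 + 4 + 4
= 10.

10


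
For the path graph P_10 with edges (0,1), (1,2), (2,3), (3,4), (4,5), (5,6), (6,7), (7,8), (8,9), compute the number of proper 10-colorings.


P(P_10, k) = k * (k-1)^(9).
P(10) = 10 * 9^9 = 10 * 387420489 = 3874204890.

3874204890


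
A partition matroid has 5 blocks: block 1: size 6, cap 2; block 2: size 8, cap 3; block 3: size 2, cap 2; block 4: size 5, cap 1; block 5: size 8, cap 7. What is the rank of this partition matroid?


Rank of a partition matroid = sum of min(|Si|, ci) for each block.
= min(6,2) + min(8,3) + min(2,2) + min(5,1) + min(8,7)
= 2 + 3 + 2 + 1 + 7
= 15.

15


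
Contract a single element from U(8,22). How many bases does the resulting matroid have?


Contracting e from U(8,22) gives U(7,21).
Bases of U(7,21) = C(21,7) = 116280.

116280


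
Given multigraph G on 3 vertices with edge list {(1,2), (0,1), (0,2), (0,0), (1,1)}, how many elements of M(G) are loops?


In a graphic matroid, a loop is a self-loop edge (u,u) with rank 0.
Examining all 5 edges for self-loops...
Self-loops found: (0,0), (1,1)
Number of loops = 2.

2


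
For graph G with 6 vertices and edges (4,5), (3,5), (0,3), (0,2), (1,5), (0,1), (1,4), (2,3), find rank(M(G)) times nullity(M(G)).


r(M) = |V| - c = 6 - 1 = 5.
nullity = |E| - r(M) = 8 - 5 = 3.
Product = 5 * 3 = 15.

15


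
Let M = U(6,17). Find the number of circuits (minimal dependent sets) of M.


In U(6,17), circuits are the (7)-element subsets.
Any set of 7 elements is dependent, and removing any one element gives
an independent set of size 6, so it is a minimal dependent set.
Number of circuits = C(17,7) = 19448.

19448


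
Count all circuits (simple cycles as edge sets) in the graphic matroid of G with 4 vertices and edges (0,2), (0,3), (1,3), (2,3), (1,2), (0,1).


A circuit in a graphic matroid = edge set of a simple cycle.
G has 4 vertices and 6 edges.
Enumerating all minimal edge subsets forming cycles...
Total circuits found: 7.

7


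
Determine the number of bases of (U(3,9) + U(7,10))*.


(M1+M2)* = M1* + M2*.
M1* = U(6,9), bases: C(9,6) = 84.
M2* = U(3,10), bases: C(10,3) = 120.
|B(M*)| = 84 * 120 = 10080.

10080


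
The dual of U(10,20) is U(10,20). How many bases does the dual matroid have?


The dual of U(r,n) is U(n-r, n) = U(10,20).
Bases of U(10,20) are all (10)-element subsets.
|B(M*)| = C(20,10) = 20! / (10! * 10!) = 184756.

184756


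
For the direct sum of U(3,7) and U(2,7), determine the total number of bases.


Bases of a direct sum M1 + M2: |B| = |B(M1)| * |B(M2)|.
|B(U(3,7))| = C(7,3) = 35.
|B(U(2,7))| = C(7,2) = 21.
Total bases = 35 * 21 = 735.

735


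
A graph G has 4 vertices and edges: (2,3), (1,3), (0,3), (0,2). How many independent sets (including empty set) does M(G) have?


An independent set in a graphic matroid is an acyclic edge subset.
G has 4 vertices and 4 edges.
Enumerate all 2^4 = 16 subsets, checking for acyclicity.
Total independent sets = 14.

14


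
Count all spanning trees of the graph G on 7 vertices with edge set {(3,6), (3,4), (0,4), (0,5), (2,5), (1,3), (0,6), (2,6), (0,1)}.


By Kirchhoff's matrix tree theorem, the number of spanning trees equals
the determinant of any cofactor of the Laplacian matrix L.
G has 7 vertices and 9 edges.
Computing the (6 x 6) cofactor determinant gives 44.

44


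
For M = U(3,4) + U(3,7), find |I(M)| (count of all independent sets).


For a direct sum, |I(M1+M2)| = |I(M1)| * |I(M2)|.
|I(U(3,4))| = sum C(4,k) for k=0..3 = 15.
|I(U(3,7))| = sum C(7,k) for k=0..3 = 64.
Total = 15 * 64 = 960.

960


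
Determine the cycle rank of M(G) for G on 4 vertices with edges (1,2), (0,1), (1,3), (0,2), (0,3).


Cycle rank (nullity) = |E| - r(M) = |E| - (|V| - c).
|E| = 5, |V| = 4, c = 1.
Nullity = 5 - (4 - 1) = 5 - 3 = 2.

2


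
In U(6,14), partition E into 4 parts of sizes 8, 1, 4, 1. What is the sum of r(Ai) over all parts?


r(Ai) = min(|Ai|, 6) for each part.
Sum = min(8,6) + min(1,6) + min(4,6) + min(1,6)
    = 6 + 1 + 4 + 1
    = 12.

12


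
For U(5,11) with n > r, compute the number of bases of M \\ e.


Deleting e from U(5,11) gives U(5,10) since n > r.
Bases of U(5,10) = C(10,5) = 10! / (5! * 5!) = 252.

252


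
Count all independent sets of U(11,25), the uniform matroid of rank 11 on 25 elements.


Independent sets of U(11,25) are all subsets of size <= 11.
Count = (25 choose 0) + (25 choose 1) + (25 choose 2) + (25 choose 3) + (25 choose 4) + (25 choose 5) + (25 choose 6) + (25 choose 7) + (25 choose 8) + (25 choose 9) + (25 choose 10) + (25 choose 11)
     = 1 + 25 + 300 + 2300 + 12650 + 53130 + 177100 + 480700 + 1081575 + 2042975 + 3268760 + 4457400
     = 11576916.

11576916


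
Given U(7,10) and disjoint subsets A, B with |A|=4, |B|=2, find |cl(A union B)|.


|A union B| = 4 + 2 = 6 (disjoint).
In U(7,10), cl(S) = S if |S| < 7, else cl(S) = E.
Since 6 < 7, cl(A union B) = A union B.
|cl(A union B)| = 6.

6


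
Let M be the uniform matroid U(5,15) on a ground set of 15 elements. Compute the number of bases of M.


Bases of U(5,15) are all 5-element subsets of the 15-element ground set.
Number of bases = C(15,5).
C(15,5) = 3003.

3003


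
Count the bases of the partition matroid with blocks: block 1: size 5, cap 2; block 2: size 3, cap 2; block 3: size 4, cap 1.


A basis picks exactly ci elements from block i.
Number of bases = product of C(|Si|, ci).
= C(5,2) * C(3,2) * C(4,1)
= 10 * 3 * 4
= 120.

120


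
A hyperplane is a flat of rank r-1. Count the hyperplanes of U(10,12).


Hyperplanes of U(10,12) are flats of rank 9.
In a uniform matroid, these are exactly the (9)-element subsets.
Count = C(12,9) = 12! / (9! * 3!) = 220.

220


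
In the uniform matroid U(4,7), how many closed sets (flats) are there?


Flats of U(4,7): every subset of size < 4 is a flat, plus E itself.
Count = (7 choose 0) + (7 choose 1) + (7 choose 2) + (7 choose 3) + 1
     = 1 + 7 + 21 + 35 + 1
     = 65.

65


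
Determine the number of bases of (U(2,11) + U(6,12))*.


(M1+M2)* = M1* + M2*.
M1* = U(9,11), bases: C(11,9) = 55.
M2* = U(6,12), bases: C(12,6) = 924.
|B(M*)| = 55 * 924 = 50820.

50820


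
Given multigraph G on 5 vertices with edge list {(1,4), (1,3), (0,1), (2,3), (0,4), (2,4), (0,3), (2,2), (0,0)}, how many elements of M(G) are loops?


In a graphic matroid, a loop is a self-loop edge (u,u) with rank 0.
Examining all 9 edges for self-loops...
Self-loops found: (2,2), (0,0)
Number of loops = 2.

2


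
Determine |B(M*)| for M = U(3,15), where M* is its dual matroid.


The dual of U(r,n) is U(n-r, n) = U(12,15).
Bases of U(12,15) are all (12)-element subsets.
|B(M*)| = C(15,12) = 15! / (12! * 3!) = 455.

455


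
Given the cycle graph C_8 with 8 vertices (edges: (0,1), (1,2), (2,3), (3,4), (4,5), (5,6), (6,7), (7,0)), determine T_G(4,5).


T(C_8; x,y) = x + x^2 + ... + x^(7) + y.
T(4,5) = 4^1 + 4^2 + 4^3 + 4^4 + 4^5 + 4^6 + 4^7 + 5
= 4 + 16 + 64 + 256 + 1024 + 4096 + 16384 + 5
= 21849.

21849


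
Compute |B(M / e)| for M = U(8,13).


Contracting e from U(8,13) gives U(7,12).
Bases of U(7,12) = (12 choose 7) = 792.

792


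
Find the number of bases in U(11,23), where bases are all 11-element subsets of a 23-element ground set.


Bases of U(11,23) are all 11-element subsets of the 23-element ground set.
Number of bases = C(23,11).
C(23,11) = 23! / (11! * 12!) = 1352078.

1352078


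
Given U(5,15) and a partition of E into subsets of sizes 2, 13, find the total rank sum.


r(Ai) = min(|Ai|, 5) for each part.
Sum = min(2,5) + min(13,5)
    = 2 + 5
    = 7.

7


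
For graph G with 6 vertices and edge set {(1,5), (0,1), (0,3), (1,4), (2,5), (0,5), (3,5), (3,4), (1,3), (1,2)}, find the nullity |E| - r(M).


Cycle rank (nullity) = |E| - r(M) = |E| - (|V| - c).
|E| = 10, |V| = 6, c = 1.
Nullity = 10 - (6 - 1) = 10 - 5 = 5.

5


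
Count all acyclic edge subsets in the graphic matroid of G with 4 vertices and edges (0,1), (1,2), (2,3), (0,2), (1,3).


An independent set in a graphic matroid is an acyclic edge subset.
G has 4 vertices and 5 edges.
Enumerate all 2^5 = 32 subsets, checking for acyclicity.
Total independent sets = 24.

24


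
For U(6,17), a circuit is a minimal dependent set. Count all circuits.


In U(6,17), circuits are the (7)-element subsets.
Any set of 7 elements is dependent, and removing any one element gives
an independent set of size 6, so it is a minimal dependent set.
Number of circuits = C(17,7) = 17! / (7! * 10!) = 19448.

19448


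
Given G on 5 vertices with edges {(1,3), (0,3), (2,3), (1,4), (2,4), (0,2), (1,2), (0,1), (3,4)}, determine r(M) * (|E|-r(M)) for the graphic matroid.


r(M) = |V| - c = 5 - 1 = 4.
nullity = |E| - r(M) = 9 - 4 = 5.
Product = 4 * 5 = 20.

20


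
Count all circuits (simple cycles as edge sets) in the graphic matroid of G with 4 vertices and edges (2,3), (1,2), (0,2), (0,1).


A circuit in a graphic matroid = edge set of a simple cycle.
G has 4 vertices and 4 edges.
Enumerating all minimal edge subsets forming cycles...
Total circuits found: 1.

1


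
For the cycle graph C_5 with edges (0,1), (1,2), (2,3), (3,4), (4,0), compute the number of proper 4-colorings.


P(C_5, k) = (k-1)^5 + (-1)^5*(k-1).
P(4) = (3)^5 - 3
= 243 - 3 = 240.

240


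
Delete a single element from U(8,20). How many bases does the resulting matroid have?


Deleting e from U(8,20) gives U(8,19) since n > r.
Bases of U(8,19) = C(19,8) = 75582.

75582


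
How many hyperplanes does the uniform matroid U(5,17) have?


Hyperplanes of U(5,17) are flats of rank 4.
In a uniform matroid, these are exactly the (4)-element subsets.
Count = C(17,4) = 17! / (4! * 13!) = 2380.

2380


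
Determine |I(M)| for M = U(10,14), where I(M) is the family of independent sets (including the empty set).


Independent sets of U(10,14) are all subsets of size <= 10.
Count = (14 choose 0) + (14 choose 1) + (14 choose 2) + (14 choose 3) + (14 choose 4) + (14 choose 5) + (14 choose 6) + (14 choose 7) + (14 choose 8) + (14 choose 9) + (14 choose 10)
     = 1 + 14 + 91 + 364 + 1001 + 2002 + 3003 + 3432 + 3003 + 2002 + 1001
     = 15914.

15914


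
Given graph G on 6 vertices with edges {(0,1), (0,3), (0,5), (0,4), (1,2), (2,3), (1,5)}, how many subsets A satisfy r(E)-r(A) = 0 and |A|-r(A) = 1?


R(x,y) = sum over A in 2^E of x^(r(E)-r(A)) * y^(|A|-r(A)).
G has 6 vertices, 7 edges. r(E) = 5.
Enumerate all 2^7 = 128 subsets.
Count subsets with r(E)-r(A)=0 and |A|-r(A)=1: 6.

6


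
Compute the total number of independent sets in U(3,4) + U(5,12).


For a direct sum, |I(M1+M2)| = |I(M1)| * |I(M2)|.
|I(U(3,4))| = sum C(4,k) for k=0..3 = 15.
|I(U(5,12))| = sum C(12,k) for k=0..5 = 1586.
Total = 15 * 1586 = 23790.

23790


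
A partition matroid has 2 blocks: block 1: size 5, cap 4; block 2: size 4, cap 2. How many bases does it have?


A basis picks exactly ci elements from block i.
Number of bases = product of C(|Si|, ci).
= C(5,4) * C(4,2)
= 5 * 6
= 30.

30


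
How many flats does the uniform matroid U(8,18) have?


Flats of U(8,18): every subset of size < 8 is a flat, plus E itself.
Count = (18 choose 0) + (18 choose 1) + (18 choose 2) + (18 choose 3) + (18 choose 4) + (18 choose 5) + (18 choose 6) + (18 choose 7) + 1
     = 1 + 18 + 153 + 816 + 3060 + 8568 + 18564 + 31824 + 1
     = 63005.

63005


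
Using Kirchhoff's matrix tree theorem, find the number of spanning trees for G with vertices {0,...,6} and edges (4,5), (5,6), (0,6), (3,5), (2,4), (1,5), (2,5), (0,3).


By Kirchhoff's matrix tree theorem, the number of spanning trees equals
the determinant of any cofactor of the Laplacian matrix L.
G has 7 vertices and 8 edges.
Computing the (6 x 6) cofactor determinant gives 12.

12


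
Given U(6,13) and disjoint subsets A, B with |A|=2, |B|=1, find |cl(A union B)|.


|A union B| = 2 + 1 = 3 (disjoint).
In U(6,13), cl(S) = S if |S| < 6, else cl(S) = E.
Since 3 < 6, cl(A union B) = A union B.
|cl(A union B)| = 3.

3


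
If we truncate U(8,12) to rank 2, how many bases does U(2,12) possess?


Truncating U(8,12) to rank 2 gives U(2,12).
Bases of U(2,12) are all 2-element subsets of 12 elements.
Number of bases = C(12,2) = 12! / (2! * 10!) = 66.

66


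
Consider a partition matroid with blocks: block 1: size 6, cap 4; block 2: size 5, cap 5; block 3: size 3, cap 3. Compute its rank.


Rank of a partition matroid = sum of min(|Si|, ci) for each block.
= min(6,4) + min(5,5) + min(3,3)
= 4 + 5 + 3
= 12.

12


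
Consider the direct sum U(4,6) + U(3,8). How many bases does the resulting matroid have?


Bases of a direct sum M1 + M2: |B| = |B(M1)| * |B(M2)|.
|B(U(4,6))| = C(6,4) = 15.
|B(U(3,8))| = C(8,3) = 56.
Total bases = 15 * 56 = 840.

840


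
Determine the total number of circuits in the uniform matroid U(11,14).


In U(11,14), circuits are the (12)-element subsets.
Any set of 12 elements is dependent, and removing any one element gives
an independent set of size 11, so it is a minimal dependent set.
Number of circuits = C(14,12) = 91.

91


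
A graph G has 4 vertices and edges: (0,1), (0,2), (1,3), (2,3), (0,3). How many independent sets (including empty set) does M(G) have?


An independent set in a graphic matroid is an acyclic edge subset.
G has 4 vertices and 5 edges.
Enumerate all 2^5 = 32 subsets, checking for acyclicity.
Total independent sets = 24.

24


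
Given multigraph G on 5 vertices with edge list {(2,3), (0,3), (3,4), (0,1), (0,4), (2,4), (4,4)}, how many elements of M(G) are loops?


In a graphic matroid, a loop is a self-loop edge (u,u) with rank 0.
Examining all 7 edges for self-loops...
Self-loops found: (4,4)
Number of loops = 1.

1


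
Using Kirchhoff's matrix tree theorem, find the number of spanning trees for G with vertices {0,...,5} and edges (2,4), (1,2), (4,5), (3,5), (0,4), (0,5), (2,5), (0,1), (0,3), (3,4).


By Kirchhoff's matrix tree theorem, the number of spanning trees equals
the determinant of any cofactor of the Laplacian matrix L.
G has 6 vertices and 10 edges.
Computing the (5 x 5) cofactor determinant gives 115.

115


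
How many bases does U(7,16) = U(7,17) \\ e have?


Deleting e from U(7,17) gives U(7,16) since n > r.
Bases of U(7,16) = (16 choose 7) = 11440.

11440


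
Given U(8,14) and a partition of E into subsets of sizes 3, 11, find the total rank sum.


r(Ai) = min(|Ai|, 8) for each part.
Sum = min(3,8) + min(11,8)
    = 3 + 8
    = 11.

11


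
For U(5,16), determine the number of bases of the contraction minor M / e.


Contracting e from U(5,16) gives U(4,15).
Bases of U(4,15) = (15 choose 4) = 1365.

1365


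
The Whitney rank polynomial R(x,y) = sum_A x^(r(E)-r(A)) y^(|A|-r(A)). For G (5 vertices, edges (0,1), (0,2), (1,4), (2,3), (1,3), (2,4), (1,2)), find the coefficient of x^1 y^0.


R(x,y) = sum over A in 2^E of x^(r(E)-r(A)) * y^(|A|-r(A)).
G has 5 vertices, 7 edges. r(E) = 4.
Enumerate all 2^7 = 128 subsets.
Count subsets with r(E)-r(A)=1 and |A|-r(A)=0: 32.

32


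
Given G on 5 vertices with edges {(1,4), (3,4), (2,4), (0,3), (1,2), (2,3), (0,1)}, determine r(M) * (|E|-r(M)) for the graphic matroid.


r(M) = |V| - c = 5 - 1 = 4.
nullity = |E| - r(M) = 7 - 4 = 3.
Product = 4 * 3 = 12.

12


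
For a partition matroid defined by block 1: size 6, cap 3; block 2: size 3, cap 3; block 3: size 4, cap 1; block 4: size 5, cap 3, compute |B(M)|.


A basis picks exactly ci elements from block i.
Number of bases = product of C(|Si|, ci).
= C(6,3) * C(3,3) * C(4,1) * C(5,3)
= 20 * 1 * 4 * 10
= 800.

800


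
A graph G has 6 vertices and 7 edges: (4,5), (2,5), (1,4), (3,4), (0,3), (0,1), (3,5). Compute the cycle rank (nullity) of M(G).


Cycle rank (nullity) = |E| - r(M) = |E| - (|V| - c).
|E| = 7, |V| = 6, c = 1.
Nullity = 7 - (6 - 1) = 7 - 5 = 2.

2


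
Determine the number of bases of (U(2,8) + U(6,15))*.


(M1+M2)* = M1* + M2*.
M1* = U(6,8), bases: C(8,6) = 28.
M2* = U(9,15), bases: C(15,9) = 5005.
|B(M*)| = 28 * 5005 = 140140.

140140


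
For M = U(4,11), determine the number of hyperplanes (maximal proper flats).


Hyperplanes of U(4,11) are flats of rank 3.
In a uniform matroid, these are exactly the (3)-element subsets.
Count = C(11,3) = (11 * 10 * 9) / (1 * 2 * 3) = 165.

165


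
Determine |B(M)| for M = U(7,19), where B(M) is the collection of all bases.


Bases of U(7,19) are all 7-element subsets of the 19-element ground set.
Number of bases = C(19,7).
(19 choose 7) = 50388.

50388


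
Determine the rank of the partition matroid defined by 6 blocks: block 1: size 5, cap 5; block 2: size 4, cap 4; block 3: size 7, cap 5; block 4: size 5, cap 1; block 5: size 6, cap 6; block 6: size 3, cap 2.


Rank of a partition matroid = sum of min(|Si|, ci) for each block.
= min(5,5) + min(4,4) + min(7,5) + min(5,1) + min(6,6) + min(3,2)
= 5 + 4 + 5 + 1 + 6 + 2
= 23.

23


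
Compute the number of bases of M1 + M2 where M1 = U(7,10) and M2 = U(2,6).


Bases of a direct sum M1 + M2: |B| = |B(M1)| * |B(M2)|.
|B(U(7,10))| = C(10,7) = 120.
|B(U(2,6))| = C(6,2) = 15.
Total bases = 120 * 15 = 1800.

1800


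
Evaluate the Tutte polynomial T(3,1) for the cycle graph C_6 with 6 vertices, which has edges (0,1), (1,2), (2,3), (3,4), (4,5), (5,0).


T(C_6; x,y) = x + x^2 + ... + x^(5) + y.
T(3,1) = 3^1 + 3^2 + 3^3 + 3^4 + 3^5 + 1
= 3 + 9 + 27 + 81 + 243 + 1
= 364.

364


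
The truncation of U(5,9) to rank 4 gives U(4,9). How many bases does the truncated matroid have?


Truncating U(5,9) to rank 4 gives U(4,9).
Bases of U(4,9) are all 4-element subsets of 9 elements.
Number of bases = C(9,4) = (9 * 8 * 7 * 6) / (1 * 2 * 3 * 4) = 126.

126


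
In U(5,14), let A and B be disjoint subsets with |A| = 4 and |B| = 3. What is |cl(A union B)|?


|A union B| = 4 + 3 = 7 (disjoint).
In U(5,14), cl(S) = S if |S| < 5, else cl(S) = E.
Since 7 >= 5, cl(A union B) = E.
|cl(A union B)| = 14.

14


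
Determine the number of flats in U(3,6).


Flats of U(3,6): every subset of size < 3 is a flat, plus E itself.
Count = C(6,0) + C(6,1) + C(6,2) + 1
     = 1 + 6 + 15 + 1
     = 23.

23


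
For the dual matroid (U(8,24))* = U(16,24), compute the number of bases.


The dual of U(r,n) is U(n-r, n) = U(16,24).
Bases of U(16,24) are all (16)-element subsets.
|B(M*)| = C(24,16) = 24! / (16! * 8!) = 735471.

735471


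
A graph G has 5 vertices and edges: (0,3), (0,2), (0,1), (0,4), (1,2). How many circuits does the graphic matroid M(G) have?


A circuit in a graphic matroid = edge set of a simple cycle.
G has 5 vertices and 5 edges.
Enumerating all minimal edge subsets forming cycles...
Total circuits found: 1.

1


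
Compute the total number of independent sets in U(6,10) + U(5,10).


For a direct sum, |I(M1+M2)| = |I(M1)| * |I(M2)|.
|I(U(6,10))| = sum C(10,k) for k=0..6 = 848.
|I(U(5,10))| = sum C(10,k) for k=0..5 = 638.
Total = 848 * 638 = 541024.

541024
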